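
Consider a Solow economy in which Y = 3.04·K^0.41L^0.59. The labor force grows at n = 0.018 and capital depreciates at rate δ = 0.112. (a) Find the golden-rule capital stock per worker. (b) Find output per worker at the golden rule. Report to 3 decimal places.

n + δ = 0.018 + 0.112 = 0.13.
Setting f'(k) = n+δ gives 0.41·3.04·k^(0.41−1) = 0.13, hence k_gold = (0.41·3.04/0.13)^(1/0.59) ≈ 46.1235.
y_gold = 3.04·46.1235^0.41 ≈ 14.6245.

(a) k_gold ≈ 46.123; (b) y_gold ≈ 14.625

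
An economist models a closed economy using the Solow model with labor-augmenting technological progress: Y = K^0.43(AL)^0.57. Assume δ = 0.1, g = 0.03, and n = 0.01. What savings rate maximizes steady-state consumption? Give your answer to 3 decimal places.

Break-even investment rate: n + g + δ = 0.01 + 0.03 + 0.1 = 0.14.
At the golden rule MPK = n+g+δ, and in any Cobb-Douglas steady state s = (n+g+δ)·k/y = MPK·k/y = capital's share 0.43.

s_gold = 0.430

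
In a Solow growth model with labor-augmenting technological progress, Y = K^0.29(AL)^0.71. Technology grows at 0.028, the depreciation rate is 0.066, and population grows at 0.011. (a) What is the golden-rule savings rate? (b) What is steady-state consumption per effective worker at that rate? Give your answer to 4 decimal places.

(a) s_gold = 0.2900; (b) c_gold ≈ 1.0752

Break-even investment rate: n + g + δ = 0.011 + 0.028 + 0.066 = 0.105.
For Cobb-Douglas, s_gold equals capital's share: s_gold = 0.29.
Setting f'(k) = n+g+δ gives 0.29·k^(0.29−1) = 0.105, hence k_gold = (0.29/0.105)^(1/0.71) ≈ 4.1824.
y_gold = 4.1824^0.29 ≈ 1.5143; c_gold = (1−0.29)·y_gold ≈ 1.0752.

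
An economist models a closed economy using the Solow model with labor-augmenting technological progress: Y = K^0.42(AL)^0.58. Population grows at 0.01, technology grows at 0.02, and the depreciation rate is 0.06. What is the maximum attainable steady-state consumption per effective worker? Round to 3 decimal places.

Capital per effective worker breaks even when investment replaces (n + g + δ)·k; here n + g + δ = 0.09.
Maximizing c = f(k) − (n+g+δ)·k gives f'(k) = n+g+δ, i.e. 0.42·k^(0.42−1) = 0.09, so k_gold = (0.42/0.09)^(1/0.58) ≈ 14.2384.
y_gold = 14.2384^0.42 ≈ 3.0511.
c_gold = y_gold − (n+g+δ)·k_gold = 3.0511 − 0.09·14.2384 ≈ 1.7696.

c_gold ≈ 1.770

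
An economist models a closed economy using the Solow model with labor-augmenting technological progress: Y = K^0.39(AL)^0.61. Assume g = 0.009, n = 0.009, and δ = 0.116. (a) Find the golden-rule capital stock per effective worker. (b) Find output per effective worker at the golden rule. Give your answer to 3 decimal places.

n + g + δ = 0.009 + 0.009 + 0.116 = 0.134.
Golden rule sets MPK = n+g+δ: 0.39·k^(0.39−1) = 0.134, so k_gold = (0.39/0.134)^(1/0.61) ≈ 5.7622.
y_gold = 5.7622^0.39 ≈ 1.9798.

(a) k_gold ≈ 5.762; (b) y_gold ≈ 1.980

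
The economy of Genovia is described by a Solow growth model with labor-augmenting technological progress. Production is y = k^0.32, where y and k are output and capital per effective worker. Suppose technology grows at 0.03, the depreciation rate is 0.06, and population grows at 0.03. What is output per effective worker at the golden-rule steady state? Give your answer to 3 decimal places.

Capital per effective worker breaks even when investment replaces (n + g + δ)·k; here n + g + δ = 0.12.
Golden rule sets MPK = n+g+δ: 0.32·k^(0.32−1) = 0.12, so k_gold = (0.32/0.12)^(1/0.68) ≈ 4.2308.
Output: y_gold = k_gold^0.32 = 4.2308^0.32 ≈ 1.5866.

y_gold ≈ 1.587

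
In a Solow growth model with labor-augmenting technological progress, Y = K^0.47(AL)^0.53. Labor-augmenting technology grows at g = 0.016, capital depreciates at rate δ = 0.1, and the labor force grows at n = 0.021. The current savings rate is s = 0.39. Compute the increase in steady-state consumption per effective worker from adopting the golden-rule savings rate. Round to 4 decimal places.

Δc ≈ 0.0389

n + g + δ = 0.021 + 0.016 + 0.1 = 0.137.
Current steady state (s = 0.39): k* = (0.39/0.137)^(1/0.53) ≈ 7.1987, y* = 7.1987^0.47 ≈ 2.5288, c* = (1−0.39)·2.5288 ≈ 1.5425.
Golden rule sets MPK = n+g+δ: 0.47·k^(0.47−1) = 0.137, so k_gold = (0.47/0.137)^(1/0.53) ≈ 10.2364.
y_gold = 10.2364^0.47 ≈ 2.9838, c_gold = y_gold − 0.137·k_gold ≈ 1.5814.
Gain: Δc = 1.5814 − 1.5425 ≈ 0.0389.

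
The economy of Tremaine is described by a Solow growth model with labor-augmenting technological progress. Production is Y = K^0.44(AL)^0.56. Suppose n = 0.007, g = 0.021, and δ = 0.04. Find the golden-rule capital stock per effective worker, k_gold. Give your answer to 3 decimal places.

k_gold ≈ 28.062

The effective depreciation rate is n + g + δ = 0.007 + 0.021 + 0.04 = 0.068.
Golden rule sets MPK = n+g+δ: 0.44·k^(0.44−1) = 0.068, so k_gold = (0.44/0.068)^(1/0.56) ≈ 28.0617.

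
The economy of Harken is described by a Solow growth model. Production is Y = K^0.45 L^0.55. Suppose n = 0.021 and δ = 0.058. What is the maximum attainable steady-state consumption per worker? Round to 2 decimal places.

Capital per worker breaks even when investment replaces (n + δ)·k; here n + δ = 0.079.
Maximizing c = f(k) − (n+δ)·k gives f'(k) = n+δ, i.e. 0.45·k^(0.45−1) = 0.079, so k_gold = (0.45/0.079)^(1/0.55) ≈ 23.6479.
y_gold = 23.6479^0.45 ≈ 4.1515.
c_gold = y_gold − (n+δ)·k_gold = 4.1515 − 0.079·23.6479 ≈ 2.2833.

c_gold ≈ 2.28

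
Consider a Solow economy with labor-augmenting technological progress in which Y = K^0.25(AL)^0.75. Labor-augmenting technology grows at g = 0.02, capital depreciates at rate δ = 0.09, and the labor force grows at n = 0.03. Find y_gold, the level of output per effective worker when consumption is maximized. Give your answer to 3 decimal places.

y_gold ≈ 1.213

Break-even investment rate: n + g + δ = 0.03 + 0.02 + 0.09 = 0.14.
Maximizing c = f(k) − (n+g+δ)·k gives f'(k) = n+g+δ, i.e. 0.25·k^(0.25−1) = 0.14, so k_gold = (0.25/0.14)^(1/0.75) ≈ 2.1665.
Output: y_gold = k_gold^0.25 = 2.1665^0.25 ≈ 1.2132.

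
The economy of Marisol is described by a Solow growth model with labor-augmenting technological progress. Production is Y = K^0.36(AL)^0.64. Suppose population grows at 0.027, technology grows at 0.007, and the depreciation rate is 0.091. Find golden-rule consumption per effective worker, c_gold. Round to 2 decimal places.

c_gold ≈ 1.16

n + g + δ = 0.027 + 0.007 + 0.091 = 0.125.
At the golden rule the marginal product of capital equals n+g+δ: 0.36·k^(0.36−1) = 0.125. Solving, k_gold = (0.36/0.125)^(1/0.64) ≈ 5.2216.
y_gold = 5.2216^0.36 ≈ 1.8130.
c_gold = y_gold − (n+g+δ)·k_gold = 1.8130 − 0.125·5.2216 ≈ 1.1603.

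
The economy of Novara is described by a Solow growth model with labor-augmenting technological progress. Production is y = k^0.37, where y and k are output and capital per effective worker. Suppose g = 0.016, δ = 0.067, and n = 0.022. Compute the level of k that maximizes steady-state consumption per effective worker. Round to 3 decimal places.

n + g + δ = 0.022 + 0.016 + 0.067 = 0.105.
Maximizing c = f(k) − (n+g+δ)·k gives f'(k) = n+g+δ, i.e. 0.37·k^(0.37−1) = 0.105, so k_gold = (0.37/0.105)^(1/0.63) ≈ 7.3837.

k_gold ≈ 7.384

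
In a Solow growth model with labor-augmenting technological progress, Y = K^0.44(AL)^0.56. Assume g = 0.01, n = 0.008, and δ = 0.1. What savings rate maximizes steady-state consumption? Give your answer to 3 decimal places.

s_gold = 0.440

n + g + δ = 0.008 + 0.01 + 0.1 = 0.118.
At the golden rule MPK = n+g+δ, and in any Cobb-Douglas steady state s = (n+g+δ)·k/y = MPK·k/y = capital's share 0.44.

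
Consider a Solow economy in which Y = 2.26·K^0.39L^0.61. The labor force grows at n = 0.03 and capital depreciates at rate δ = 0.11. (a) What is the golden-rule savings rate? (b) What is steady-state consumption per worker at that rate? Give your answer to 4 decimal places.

Break-even investment rate: n + δ = 0.03 + 0.11 = 0.14.
For Cobb-Douglas, s_gold equals capital's share: s_gold = 0.39.
Setting f'(k) = n+δ gives 0.39·2.26·k^(0.39−1) = 0.14, hence k_gold = (0.39·2.26/0.14)^(1/0.61) ≈ 20.4131.
y_gold = 2.26·20.4131^0.39 ≈ 7.3278; c_gold = (1−0.39)·y_gold ≈ 4.4700.

(a) s_gold = 0.3900; (b) c_gold ≈ 4.4700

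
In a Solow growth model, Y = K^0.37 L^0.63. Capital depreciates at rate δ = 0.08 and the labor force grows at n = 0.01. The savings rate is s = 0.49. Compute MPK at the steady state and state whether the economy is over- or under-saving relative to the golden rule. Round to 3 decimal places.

Capital per worker breaks even when investment replaces (n + δ)·k; here n + δ = 0.09.
Steady-state k*: s·k^0.37 = 0.09·k gives k* = (0.49/0.09)^(1/0.63) ≈ 14.7292.
MPK = 0.37·14.7292^(-0.63) ≈ 0.0680.
MPK < n+δ = 0.09, so the economy is dynamically inefficient (over-saving).

over-saving; MPK ≈ 0.068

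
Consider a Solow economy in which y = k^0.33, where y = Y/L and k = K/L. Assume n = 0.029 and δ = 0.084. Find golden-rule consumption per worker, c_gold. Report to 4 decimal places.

c_gold ≈ 1.1358

Break-even investment rate: n + δ = 0.029 + 0.084 = 0.113.
Golden rule sets MPK = n+δ: 0.33·k^(0.33−1) = 0.113, so k_gold = (0.33/0.113)^(1/0.67) ≈ 4.9509.
y_gold = 4.9509^0.33 ≈ 1.6953.
c_gold = y_gold − (n+δ)·k_gold = 1.6953 − 0.113·4.9509 ≈ 1.1358.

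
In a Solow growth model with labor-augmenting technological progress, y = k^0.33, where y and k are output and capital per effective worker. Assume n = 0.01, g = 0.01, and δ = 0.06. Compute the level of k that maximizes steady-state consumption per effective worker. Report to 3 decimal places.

n + g + δ = 0.01 + 0.01 + 0.06 = 0.08.
Setting f'(k) = n+g+δ gives 0.33·k^(0.33−1) = 0.08, hence k_gold = (0.33/0.08)^(1/0.67) ≈ 8.2898.

k_gold ≈ 8.290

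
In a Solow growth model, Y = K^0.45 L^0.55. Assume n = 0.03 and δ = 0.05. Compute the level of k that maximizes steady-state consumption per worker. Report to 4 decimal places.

Break-even investment rate: n + δ = 0.03 + 0.05 = 0.08.
Golden rule sets MPK = n+δ: 0.45·k^(0.45−1) = 0.08, so k_gold = (0.45/0.08)^(1/0.55) ≈ 23.1132.

k_gold ≈ 23.1132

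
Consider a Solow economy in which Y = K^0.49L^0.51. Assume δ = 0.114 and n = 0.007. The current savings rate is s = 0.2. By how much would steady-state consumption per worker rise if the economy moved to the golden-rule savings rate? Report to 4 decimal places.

Δc ≈ 0.6586

Break-even investment rate: n + δ = 0.007 + 0.114 = 0.121.
Current steady state (s = 0.2): k* = (0.2/0.121)^(1/0.51) ≈ 2.6787, y* = 2.6787^0.49 ≈ 1.6206, c* = (1−0.2)·1.6206 ≈ 1.2965.
Maximizing c = f(k) − (n+δ)·k gives f'(k) = n+δ, i.e. 0.49·k^(0.49−1) = 0.121, so k_gold = (0.49/0.121)^(1/0.51) ≈ 15.5239.
y_gold = 15.5239^0.49 ≈ 3.8335, c_gold = y_gold − 0.121·k_gold ≈ 1.9551.
Gain: Δc = 1.9551 − 1.2965 ≈ 0.6586.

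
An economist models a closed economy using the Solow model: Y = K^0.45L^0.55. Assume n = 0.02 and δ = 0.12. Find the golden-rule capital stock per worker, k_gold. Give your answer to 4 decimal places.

k_gold ≈ 8.3555

n + δ = 0.02 + 0.12 = 0.14.
At the golden rule the marginal product of capital equals n+δ: 0.45·k^(0.45−1) = 0.14. Solving, k_gold = (0.45/0.14)^(1/0.55) ≈ 8.3555.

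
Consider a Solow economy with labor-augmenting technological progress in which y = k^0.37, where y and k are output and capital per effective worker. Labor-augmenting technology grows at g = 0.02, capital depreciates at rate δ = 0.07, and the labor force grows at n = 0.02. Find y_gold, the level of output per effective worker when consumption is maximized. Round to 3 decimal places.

Capital per effective worker breaks even when investment replaces (n + g + δ)·k; here n + g + δ = 0.11.
Maximizing c = f(k) − (n+g+δ)·k gives f'(k) = n+g+δ, i.e. 0.37·k^(0.37−1) = 0.11, so k_gold = (0.37/0.11)^(1/0.63) ≈ 6.8581.
Output: y_gold = k_gold^0.37 = 6.8581^0.37 ≈ 2.0389.

y_gold ≈ 2.039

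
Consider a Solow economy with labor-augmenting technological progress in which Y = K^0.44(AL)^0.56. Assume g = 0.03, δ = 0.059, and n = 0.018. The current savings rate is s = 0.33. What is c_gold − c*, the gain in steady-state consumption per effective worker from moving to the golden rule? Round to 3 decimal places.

Δc ≈ 0.078

Capital per effective worker breaks even when investment replaces (n + g + δ)·k; here n + g + δ = 0.107.
Current steady state (s = 0.33): k* = (0.33/0.107)^(1/0.56) ≈ 7.4722, y* = 7.4722^0.44 ≈ 2.4228, c* = (1−0.33)·2.4228 ≈ 1.6233.
Maximizing c = f(k) − (n+g+δ)·k gives f'(k) = n+g+δ, i.e. 0.44·k^(0.44−1) = 0.107, so k_gold = (0.44/0.107)^(1/0.56) ≈ 12.4897.
y_gold = 12.4897^0.44 ≈ 3.0373, c_gold = y_gold − 0.107·k_gold ≈ 1.7009.
Gain: Δc = 1.7009 − 1.6233 ≈ 0.0776.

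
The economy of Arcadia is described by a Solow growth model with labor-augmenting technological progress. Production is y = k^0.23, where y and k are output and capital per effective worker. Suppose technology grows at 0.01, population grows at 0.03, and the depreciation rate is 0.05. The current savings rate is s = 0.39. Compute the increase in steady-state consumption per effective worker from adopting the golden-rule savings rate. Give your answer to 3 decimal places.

The effective depreciation rate is n + g + δ = 0.03 + 0.01 + 0.05 = 0.09.
Current steady state (s = 0.39): k* = (0.39/0.09)^(1/0.77) ≈ 6.7149, y* = 6.7149^0.23 ≈ 1.5496, c* = (1−0.39)·1.5496 ≈ 0.9453.
Setting f'(k) = n+g+δ gives 0.23·k^(0.23−1) = 0.09, hence k_gold = (0.23/0.09)^(1/0.77) ≈ 3.3822.
y_gold = 3.3822^0.23 ≈ 1.3235, c_gold = y_gold − 0.09·k_gold ≈ 1.0191.
Gain: Δc = 1.0191 − 0.9453 ≈ 0.0738.

Δc ≈ 0.074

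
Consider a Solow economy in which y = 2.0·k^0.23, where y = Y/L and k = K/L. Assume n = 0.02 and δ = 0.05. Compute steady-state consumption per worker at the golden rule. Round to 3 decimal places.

The effective depreciation rate is n + δ = 0.02 + 0.05 = 0.07.
At the golden rule the marginal product of capital equals n+δ: 0.23·2.0·k^(0.23−1) = 0.07. Solving, k_gold = (0.23·2.0/0.07)^(1/0.77) ≈ 11.5318.
y_gold = 2.0·11.5318^0.23 ≈ 3.5097.
c_gold = y_gold − (n+δ)·k_gold = 3.5097 − 0.07·11.5318 ≈ 2.7024.

c_gold ≈ 2.702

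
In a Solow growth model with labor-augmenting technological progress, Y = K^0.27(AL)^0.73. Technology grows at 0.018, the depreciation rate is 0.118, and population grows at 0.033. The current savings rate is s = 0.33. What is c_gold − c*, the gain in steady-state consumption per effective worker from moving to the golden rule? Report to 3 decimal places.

Δc ≈ 0.010

The effective depreciation rate is n + g + δ = 0.033 + 0.018 + 0.118 = 0.169.
Current steady state (s = 0.33): k* = (0.33/0.169)^(1/0.73) ≈ 2.5010, y* = 2.5010^0.27 ≈ 1.2808, c* = (1−0.33)·1.2808 ≈ 0.8582.
Maximizing c = f(k) − (n+g+δ)·k gives f'(k) = n+g+δ, i.e. 0.27·k^(0.27−1) = 0.169, so k_gold = (0.27/0.169)^(1/0.73) ≈ 1.8999.
y_gold = 1.8999^0.27 ≈ 1.1892, c_gold = y_gold − 0.169·k_gold ≈ 0.8681.
Gain: Δc = 0.8681 − 0.8582 ≈ 0.0100.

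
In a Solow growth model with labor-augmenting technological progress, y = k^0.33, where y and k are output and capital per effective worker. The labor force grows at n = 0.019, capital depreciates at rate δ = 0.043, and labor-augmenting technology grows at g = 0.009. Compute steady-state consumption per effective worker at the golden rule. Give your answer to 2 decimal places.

n + g + δ = 0.019 + 0.009 + 0.043 = 0.071.
Maximizing c = f(k) − (n+g+δ)·k gives f'(k) = n+g+δ, i.e. 0.33·k^(0.33−1) = 0.071, so k_gold = (0.33/0.071)^(1/0.67) ≈ 9.9061.
y_gold = 9.9061^0.33 ≈ 2.1313.
c_gold = y_gold − (n+g+δ)·k_gold = 2.1313 − 0.071·9.9061 ≈ 1.4280.

c_gold ≈ 1.43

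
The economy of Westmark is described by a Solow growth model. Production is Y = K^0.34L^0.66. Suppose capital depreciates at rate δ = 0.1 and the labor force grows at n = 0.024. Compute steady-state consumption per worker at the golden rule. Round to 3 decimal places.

Capital per worker breaks even when investment replaces (n + δ)·k; here n + δ = 0.124.
Golden rule sets MPK = n+δ: 0.34·k^(0.34−1) = 0.124, so k_gold = (0.34/0.124)^(1/0.66) ≈ 4.6102.
y_gold = 4.6102^0.34 ≈ 1.6814.
c_gold = y_gold − (n+δ)·k_gold = 1.6814 − 0.124·4.6102 ≈ 1.1097.

c_gold ≈ 1.110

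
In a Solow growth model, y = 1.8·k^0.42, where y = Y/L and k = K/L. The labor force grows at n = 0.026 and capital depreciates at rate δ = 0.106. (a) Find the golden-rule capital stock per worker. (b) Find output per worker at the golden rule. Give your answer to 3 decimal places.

Break-even investment rate: n + δ = 0.026 + 0.106 = 0.132.
Maximizing c = f(k) − (n+δ)·k gives f'(k) = n+δ, i.e. 0.42·1.8·k^(0.42−1) = 0.132, so k_gold = (0.42·1.8/0.132)^(1/0.58) ≈ 20.2678.
y_gold = 1.8·20.2678^0.42 ≈ 6.3699.

(a) k_gold ≈ 20.268; (b) y_gold ≈ 6.370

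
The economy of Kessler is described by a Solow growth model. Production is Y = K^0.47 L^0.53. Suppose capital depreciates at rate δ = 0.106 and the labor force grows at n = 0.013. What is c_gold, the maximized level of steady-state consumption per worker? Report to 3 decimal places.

The effective depreciation rate is n + δ = 0.013 + 0.106 = 0.119.
Setting f'(k) = n+δ gives 0.47·k^(0.47−1) = 0.119, hence k_gold = (0.47/0.119)^(1/0.53) ≈ 13.3527.
y_gold = 13.3527^0.47 ≈ 3.3808.
c_gold = y_gold − (n+δ)·k_gold = 3.3808 − 0.119·13.3527 ≈ 1.7918.

c_gold ≈ 1.792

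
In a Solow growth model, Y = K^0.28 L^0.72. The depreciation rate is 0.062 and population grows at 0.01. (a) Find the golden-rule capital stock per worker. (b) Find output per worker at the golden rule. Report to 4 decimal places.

n + δ = 0.01 + 0.062 = 0.072.
Setting f'(k) = n+δ gives 0.28·k^(0.28−1) = 0.072, hence k_gold = (0.28/0.072)^(1/0.72) ≈ 6.5948.
y_gold = 6.5948^0.28 ≈ 1.6958.

(a) k_gold ≈ 6.5948; (b) y_gold ≈ 1.6958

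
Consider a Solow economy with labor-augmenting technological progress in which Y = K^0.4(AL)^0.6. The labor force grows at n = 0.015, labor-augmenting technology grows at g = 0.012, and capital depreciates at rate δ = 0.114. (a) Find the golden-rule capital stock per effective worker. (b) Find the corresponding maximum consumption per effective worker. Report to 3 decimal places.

(a) k_gold ≈ 5.685; (b) c_gold ≈ 1.202

The effective depreciation rate is n + g + δ = 0.015 + 0.012 + 0.114 = 0.141.
Golden rule sets MPK = n+g+δ: 0.4·k^(0.4−1) = 0.141, so k_gold = (0.4/0.141)^(1/0.6) ≈ 5.6851.
y_gold = 5.6851^0.4 ≈ 2.0040; c_gold = y_gold − 0.141·k_gold ≈ 1.2024.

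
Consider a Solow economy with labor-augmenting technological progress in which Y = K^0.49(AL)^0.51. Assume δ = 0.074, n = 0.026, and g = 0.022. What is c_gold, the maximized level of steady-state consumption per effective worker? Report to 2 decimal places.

c_gold ≈ 1.94

Break-even investment rate: n + g + δ = 0.026 + 0.022 + 0.074 = 0.122.
At the golden rule the marginal product of capital equals n+g+δ: 0.49·k^(0.49−1) = 0.122. Solving, k_gold = (0.49/0.122)^(1/0.51) ≈ 15.2754.
y_gold = 15.2754^0.49 ≈ 3.8033.
c_gold = y_gold − (n+g+δ)·k_gold = 3.8033 − 0.122·15.2754 ≈ 1.9397.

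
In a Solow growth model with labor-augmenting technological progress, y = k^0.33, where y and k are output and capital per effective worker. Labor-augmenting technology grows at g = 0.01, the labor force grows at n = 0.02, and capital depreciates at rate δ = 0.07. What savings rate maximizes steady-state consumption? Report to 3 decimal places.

s_gold = 0.330

Capital per effective worker breaks even when investment replaces (n + g + δ)·k; here n + g + δ = 0.1.
At the golden rule MPK = n+g+δ, and in any Cobb-Douglas steady state s = (n+g+δ)·k/y = MPK·k/y = capital's share 0.33.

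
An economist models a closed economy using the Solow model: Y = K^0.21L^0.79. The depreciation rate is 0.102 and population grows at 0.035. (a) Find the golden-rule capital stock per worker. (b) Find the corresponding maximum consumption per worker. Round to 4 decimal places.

Break-even investment rate: n + δ = 0.035 + 0.102 = 0.137.
At the golden rule the marginal product of capital equals n+δ: 0.21·k^(0.21−1) = 0.137. Solving, k_gold = (0.21/0.137)^(1/0.79) ≈ 1.7172.
y_gold = 1.7172^0.21 ≈ 1.1202; c_gold = y_gold − 0.137·k_gold ≈ 0.8850.

(a) k_gold ≈ 1.7172; (b) c_gold ≈ 0.8850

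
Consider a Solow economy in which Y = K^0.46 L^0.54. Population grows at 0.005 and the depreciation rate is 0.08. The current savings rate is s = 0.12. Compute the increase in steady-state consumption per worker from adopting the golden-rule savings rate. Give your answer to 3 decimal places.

Δc ≈ 1.095

n + δ = 0.005 + 0.08 = 0.085.
Current steady state (s = 0.12): k* = (0.12/0.085)^(1/0.54) ≈ 1.8938, y* = 1.8938^0.46 ≈ 1.3415, c* = (1−0.12)·1.3415 ≈ 1.1805.
Maximizing c = f(k) − (n+δ)·k gives f'(k) = n+δ, i.e. 0.46·k^(0.46−1) = 0.085, so k_gold = (0.46/0.085)^(1/0.54) ≈ 22.8053.
y_gold = 22.8053^0.46 ≈ 4.2140, c_gold = y_gold − 0.085·k_gold ≈ 2.2756.
Gain: Δc = 2.2756 − 1.1805 ≈ 1.0951.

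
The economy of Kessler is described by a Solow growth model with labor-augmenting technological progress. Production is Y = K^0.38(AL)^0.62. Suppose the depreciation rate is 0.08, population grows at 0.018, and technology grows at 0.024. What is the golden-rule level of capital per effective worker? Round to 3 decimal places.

k_gold ≈ 6.249

n + g + δ = 0.018 + 0.024 + 0.08 = 0.122.
Golden rule sets MPK = n+g+δ: 0.38·k^(0.38−1) = 0.122, so k_gold = (0.38/0.122)^(1/0.62) ≈ 6.2495.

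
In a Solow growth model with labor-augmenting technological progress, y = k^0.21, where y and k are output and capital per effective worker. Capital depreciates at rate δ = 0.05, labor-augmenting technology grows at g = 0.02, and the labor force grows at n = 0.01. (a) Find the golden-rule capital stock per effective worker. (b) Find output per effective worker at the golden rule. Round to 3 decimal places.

(a) k_gold ≈ 3.393; (b) y_gold ≈ 1.292

Capital per effective worker breaks even when investment replaces (n + g + δ)·k; here n + g + δ = 0.08.
Setting f'(k) = n+g+δ gives 0.21·k^(0.21−1) = 0.08, hence k_gold = (0.21/0.08)^(1/0.79) ≈ 3.3927.
y_gold = 3.3927^0.21 ≈ 1.2925.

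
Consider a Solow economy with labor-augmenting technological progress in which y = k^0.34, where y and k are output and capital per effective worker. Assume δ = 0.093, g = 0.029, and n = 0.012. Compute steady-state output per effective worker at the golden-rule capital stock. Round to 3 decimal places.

The effective depreciation rate is n + g + δ = 0.012 + 0.029 + 0.093 = 0.134.
At the golden rule the marginal product of capital equals n+g+δ: 0.34·k^(0.34−1) = 0.134. Solving, k_gold = (0.34/0.134)^(1/0.66) ≈ 4.0991.
Output: y_gold = k_gold^0.34 = 4.0991^0.34 ≈ 1.6155.

y_gold ≈ 1.616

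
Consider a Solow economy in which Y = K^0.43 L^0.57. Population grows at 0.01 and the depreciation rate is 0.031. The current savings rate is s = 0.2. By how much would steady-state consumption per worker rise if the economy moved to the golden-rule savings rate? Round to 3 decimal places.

n + δ = 0.01 + 0.031 = 0.041.
Current steady state (s = 0.2): k* = (0.2/0.041)^(1/0.57) ≈ 16.1231, y* = 16.1231^0.43 ≈ 3.3052, c* = (1−0.2)·3.3052 ≈ 2.6442.
Maximizing c = f(k) − (n+δ)·k gives f'(k) = n+δ, i.e. 0.43·k^(0.43−1) = 0.041, so k_gold = (0.43/0.041)^(1/0.57) ≈ 61.7554.
y_gold = 61.7554^0.43 ≈ 5.8883, c_gold = y_gold − 0.041·k_gold ≈ 3.3563.
Gain: Δc = 3.3563 − 2.6442 ≈ 0.7121.

Δc ≈ 0.712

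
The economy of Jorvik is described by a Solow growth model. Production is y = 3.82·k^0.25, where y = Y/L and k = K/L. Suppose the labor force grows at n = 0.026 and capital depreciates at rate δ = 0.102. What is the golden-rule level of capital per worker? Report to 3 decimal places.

Capital per worker breaks even when investment replaces (n + δ)·k; here n + δ = 0.128.
At the golden rule the marginal product of capital equals n+δ: 0.25·3.82·k^(0.25−1) = 0.128. Solving, k_gold = (0.25·3.82/0.128)^(1/0.75) ≈ 14.5789.

k_gold ≈ 14.579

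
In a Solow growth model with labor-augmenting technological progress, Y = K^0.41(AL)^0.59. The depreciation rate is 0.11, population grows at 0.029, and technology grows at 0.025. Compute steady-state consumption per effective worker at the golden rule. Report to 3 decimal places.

Break-even investment rate: n + g + δ = 0.029 + 0.025 + 0.11 = 0.164.
Setting f'(k) = n+g+δ gives 0.41·k^(0.41−1) = 0.164, hence k_gold = (0.41/0.164)^(1/0.59) ≈ 4.7258.
y_gold = 4.7258^0.41 ≈ 1.8903.
c_gold = y_gold − (n+g+δ)·k_gold = 1.8903 − 0.164·4.7258 ≈ 1.1153.

c_gold ≈ 1.115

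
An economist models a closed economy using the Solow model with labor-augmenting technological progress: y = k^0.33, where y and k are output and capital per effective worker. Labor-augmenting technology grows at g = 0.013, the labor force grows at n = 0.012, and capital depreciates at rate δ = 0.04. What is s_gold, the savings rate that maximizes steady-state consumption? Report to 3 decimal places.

s_gold = 0.330

n + g + δ = 0.012 + 0.013 + 0.04 = 0.065.
At the golden rule MPK = n+g+δ, and in any Cobb-Douglas steady state s = (n+g+δ)·k/y = MPK·k/y = capital's share 0.33.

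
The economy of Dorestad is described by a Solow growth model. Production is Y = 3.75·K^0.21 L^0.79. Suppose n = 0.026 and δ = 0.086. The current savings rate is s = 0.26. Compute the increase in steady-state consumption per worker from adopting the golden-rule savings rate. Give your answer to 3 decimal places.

Δc ≈ 0.043

Capital per worker breaks even when investment replaces (n + δ)·k; here n + δ = 0.112.
Current steady state (s = 0.26): k* = (0.26·3.75/0.112)^(1/0.79) ≈ 15.4740, y* = 3.75·15.4740^0.21 ≈ 6.6657, c* = (1−0.26)·6.6657 ≈ 4.9326.
Maximizing c = f(k) − (n+δ)·k gives f'(k) = n+δ, i.e. 0.21·3.75·k^(0.21−1) = 0.112, so k_gold = (0.21·3.75/0.112)^(1/0.79) ≈ 11.8085.
y_gold = 3.75·11.8085^0.21 ≈ 6.2978, c_gold = y_gold − 0.112·k_gold ≈ 4.9753.
Gain: Δc = 4.9753 − 4.9326 ≈ 0.0427.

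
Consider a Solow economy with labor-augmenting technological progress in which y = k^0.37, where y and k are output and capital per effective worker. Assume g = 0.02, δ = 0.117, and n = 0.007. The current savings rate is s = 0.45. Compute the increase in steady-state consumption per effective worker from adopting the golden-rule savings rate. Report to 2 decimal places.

Δc ≈ 0.02

Break-even investment rate: n + g + δ = 0.007 + 0.02 + 0.117 = 0.144.
Current steady state (s = 0.45): k* = (0.45/0.144)^(1/0.63) ≈ 6.1021, y* = 6.1021^0.37 ≈ 1.9527, c* = (1−0.45)·1.9527 ≈ 1.0740.
At the golden rule the marginal product of capital equals n+g+δ: 0.37·k^(0.37−1) = 0.144. Solving, k_gold = (0.37/0.144)^(1/0.63) ≈ 4.4724.
y_gold = 4.4724^0.37 ≈ 1.7406, c_gold = y_gold − 0.144·k_gold ≈ 1.0966.
Gain: Δc = 1.0966 − 1.0740 ≈ 0.0226.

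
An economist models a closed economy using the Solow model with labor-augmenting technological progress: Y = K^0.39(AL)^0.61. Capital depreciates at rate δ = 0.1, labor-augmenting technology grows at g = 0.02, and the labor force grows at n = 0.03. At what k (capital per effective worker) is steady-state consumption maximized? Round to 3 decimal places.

k_gold ≈ 4.789

The effective depreciation rate is n + g + δ = 0.03 + 0.02 + 0.1 = 0.15.
Golden rule sets MPK = n+g+δ: 0.39·k^(0.39−1) = 0.15, so k_gold = (0.39/0.15)^(1/0.61) ≈ 4.7894.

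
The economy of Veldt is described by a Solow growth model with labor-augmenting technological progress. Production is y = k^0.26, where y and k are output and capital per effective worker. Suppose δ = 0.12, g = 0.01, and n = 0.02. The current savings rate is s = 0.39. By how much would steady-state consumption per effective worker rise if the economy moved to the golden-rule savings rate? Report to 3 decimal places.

Δc ≈ 0.044

n + g + δ = 0.02 + 0.01 + 0.12 = 0.15.
Current steady state (s = 0.39): k* = (0.39/0.15)^(1/0.74) ≈ 3.6373, y* = 3.6373^0.26 ≈ 1.3989, c* = (1−0.39)·1.3989 ≈ 0.8534.
Setting f'(k) = n+g+δ gives 0.26·k^(0.26−1) = 0.15, hence k_gold = (0.26/0.15)^(1/0.74) ≈ 2.1029.
y_gold = 2.1029^0.26 ≈ 1.2132, c_gold = y_gold − 0.15·k_gold ≈ 0.8978.
Gain: Δc = 0.8978 − 0.8534 ≈ 0.0444.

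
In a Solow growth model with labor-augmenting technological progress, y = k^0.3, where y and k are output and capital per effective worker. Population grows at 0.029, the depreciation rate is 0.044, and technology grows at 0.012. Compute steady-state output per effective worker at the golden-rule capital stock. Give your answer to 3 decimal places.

The effective depreciation rate is n + g + δ = 0.029 + 0.012 + 0.044 = 0.085.
Golden rule sets MPK = n+g+δ: 0.3·k^(0.3−1) = 0.085, so k_gold = (0.3/0.085)^(1/0.7) ≈ 6.0594.
Output: y_gold = k_gold^0.3 = 6.0594^0.3 ≈ 1.7168.

y_gold ≈ 1.717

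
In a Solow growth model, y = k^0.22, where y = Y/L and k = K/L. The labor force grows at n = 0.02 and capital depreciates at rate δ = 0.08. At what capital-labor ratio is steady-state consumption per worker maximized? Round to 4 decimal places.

k_gold ≈ 2.7479

The effective depreciation rate is n + δ = 0.02 + 0.08 = 0.1.
Maximizing c = f(k) − (n+δ)·k gives f'(k) = n+δ, i.e. 0.22·k^(0.22−1) = 0.1, so k_gold = (0.22/0.1)^(1/0.78) ≈ 2.7479.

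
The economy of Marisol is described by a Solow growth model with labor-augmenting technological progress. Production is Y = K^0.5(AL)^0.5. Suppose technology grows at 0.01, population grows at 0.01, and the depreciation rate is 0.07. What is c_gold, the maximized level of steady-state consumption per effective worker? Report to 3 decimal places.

c_gold ≈ 2.778

n + g + δ = 0.01 + 0.01 + 0.07 = 0.09.
Golden rule sets MPK = n+g+δ: 0.5·k^(0.5−1) = 0.09, so k_gold = (0.5/0.09)^(1/0.5) ≈ 30.8642.
y_gold = 30.8642^0.5 ≈ 5.5556.
c_gold = y_gold − (n+g+δ)·k_gold = 5.5556 − 0.09·30.8642 ≈ 2.7778.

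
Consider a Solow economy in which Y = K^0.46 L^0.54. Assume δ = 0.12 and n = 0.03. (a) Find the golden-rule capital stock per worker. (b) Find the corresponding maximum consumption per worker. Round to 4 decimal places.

n + δ = 0.03 + 0.12 = 0.15.
At the golden rule the marginal product of capital equals n+δ: 0.46·k^(0.46−1) = 0.15. Solving, k_gold = (0.46/0.15)^(1/0.54) ≈ 7.9659.
y_gold = 7.9659^0.46 ≈ 2.5976; c_gold = y_gold − 0.15·k_gold ≈ 1.4027.

(a) k_gold ≈ 7.9659; (b) c_gold ≈ 1.4027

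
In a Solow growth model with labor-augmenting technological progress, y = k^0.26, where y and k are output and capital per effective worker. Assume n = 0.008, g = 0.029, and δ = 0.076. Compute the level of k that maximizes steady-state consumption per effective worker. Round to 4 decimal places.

k_gold ≈ 3.0835

n + g + δ = 0.008 + 0.029 + 0.076 = 0.113.
Maximizing c = f(k) − (n+g+δ)·k gives f'(k) = n+g+δ, i.e. 0.26·k^(0.26−1) = 0.113, so k_gold = (0.26/0.113)^(1/0.74) ≈ 3.0835.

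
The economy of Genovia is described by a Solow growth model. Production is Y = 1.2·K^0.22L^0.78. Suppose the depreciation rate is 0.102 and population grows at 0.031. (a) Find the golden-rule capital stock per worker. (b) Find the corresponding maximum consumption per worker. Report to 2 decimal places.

n + δ = 0.031 + 0.102 = 0.133.
Golden rule sets MPK = n+δ: 0.22·1.2·k^(0.22−1) = 0.133, so k_gold = (0.22·1.2/0.133)^(1/0.78) ≈ 2.4084.
y_gold = 1.2·2.4084^0.22 ≈ 1.4560; c_gold = y_gold − 0.133·k_gold ≈ 1.1357.

(a) k_gold ≈ 2.41; (b) c_gold ≈ 1.14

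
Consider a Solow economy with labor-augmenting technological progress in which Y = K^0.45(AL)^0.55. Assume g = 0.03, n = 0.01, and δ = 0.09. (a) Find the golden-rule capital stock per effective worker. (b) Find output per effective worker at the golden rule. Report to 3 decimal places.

(a) k_gold ≈ 9.561; (b) y_gold ≈ 2.762

n + g + δ = 0.01 + 0.03 + 0.09 = 0.13.
Setting f'(k) = n+g+δ gives 0.45·k^(0.45−1) = 0.13, hence k_gold = (0.45/0.13)^(1/0.55) ≈ 9.5607.
y_gold = 9.5607^0.45 ≈ 2.7620.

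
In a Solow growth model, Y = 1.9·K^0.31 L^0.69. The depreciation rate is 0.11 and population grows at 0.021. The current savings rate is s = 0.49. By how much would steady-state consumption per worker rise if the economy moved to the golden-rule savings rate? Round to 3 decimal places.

Break-even investment rate: n + δ = 0.021 + 0.11 = 0.131.
Current steady state (s = 0.49): k* = (0.49·1.9/0.131)^(1/0.69) ≈ 17.1521, y* = 1.9·17.1521^0.31 ≈ 4.5856, c* = (1−0.49)·4.5856 ≈ 2.3386.
At the golden rule the marginal product of capital equals n+δ: 0.31·1.9·k^(0.31−1) = 0.131. Solving, k_gold = (0.31·1.9/0.131)^(1/0.69) ≈ 8.8339.
y_gold = 1.9·8.8339^0.31 ≈ 3.7330, c_gold = y_gold − 0.131·k_gold ≈ 2.5758.
Gain: Δc = 2.5758 − 2.3386 ≈ 0.2372.

Δc ≈ 0.237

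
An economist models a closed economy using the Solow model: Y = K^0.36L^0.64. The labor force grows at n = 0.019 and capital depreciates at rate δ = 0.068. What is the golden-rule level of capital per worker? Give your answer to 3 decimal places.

k_gold ≈ 9.199

n + δ = 0.019 + 0.068 = 0.087.
Setting f'(k) = n+δ gives 0.36·k^(0.36−1) = 0.087, hence k_gold = (0.36/0.087)^(1/0.64) ≈ 9.1986.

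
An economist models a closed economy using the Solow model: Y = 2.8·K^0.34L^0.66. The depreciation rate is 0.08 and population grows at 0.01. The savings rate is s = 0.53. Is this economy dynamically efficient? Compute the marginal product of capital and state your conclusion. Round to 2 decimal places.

dynamically inefficient; MPK ≈ 0.06

n + δ = 0.01 + 0.08 = 0.09.
Steady-state k*: s·A·k^0.34 = 0.09·k gives k* = (0.53·2.8/0.09)^(1/0.66) ≈ 69.8601.
MPK = 0.34·2.8·69.8601^(-0.66) ≈ 0.0577.
MPK < n+δ = 0.09, so the economy is dynamically inefficient (over-saving).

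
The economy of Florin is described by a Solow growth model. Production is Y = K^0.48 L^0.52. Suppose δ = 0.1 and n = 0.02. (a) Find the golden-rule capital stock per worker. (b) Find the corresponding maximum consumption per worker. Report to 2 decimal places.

Capital per worker breaks even when investment replaces (n + δ)·k; here n + δ = 0.12.
Golden rule sets MPK = n+δ: 0.48·k^(0.48−1) = 0.12, so k_gold = (0.48/0.12)^(1/0.52) ≈ 14.3816.
y_gold = 14.3816^0.48 ≈ 3.5954; c_gold = y_gold − 0.12·k_gold ≈ 1.8696.

(a) k_gold ≈ 14.38; (b) c_gold ≈ 1.87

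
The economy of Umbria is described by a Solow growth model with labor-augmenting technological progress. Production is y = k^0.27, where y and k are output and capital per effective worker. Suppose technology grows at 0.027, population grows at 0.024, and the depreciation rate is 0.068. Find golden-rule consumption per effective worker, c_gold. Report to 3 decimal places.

c_gold ≈ 0.988

Capital per effective worker breaks even when investment replaces (n + g + δ)·k; here n + g + δ = 0.119.
At the golden rule the marginal product of capital equals n+g+δ: 0.27·k^(0.27−1) = 0.119. Solving, k_gold = (0.27/0.119)^(1/0.73) ≈ 3.0720.
y_gold = 3.0720^0.27 ≈ 1.3540.
c_gold = y_gold − (n+g+δ)·k_gold = 1.3540 − 0.119·3.0720 ≈ 0.9884.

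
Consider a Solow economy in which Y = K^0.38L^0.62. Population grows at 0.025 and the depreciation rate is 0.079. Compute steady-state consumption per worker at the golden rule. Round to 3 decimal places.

Break-even investment rate: n + δ = 0.025 + 0.079 = 0.104.
Setting f'(k) = n+δ gives 0.38·k^(0.38−1) = 0.104, hence k_gold = (0.38/0.104)^(1/0.62) ≈ 8.0847.
y_gold = 8.0847^0.38 ≈ 2.2126.
c_gold = y_gold − (n+δ)·k_gold = 2.2126 − 0.104·8.0847 ≈ 1.3718.

c_gold ≈ 1.372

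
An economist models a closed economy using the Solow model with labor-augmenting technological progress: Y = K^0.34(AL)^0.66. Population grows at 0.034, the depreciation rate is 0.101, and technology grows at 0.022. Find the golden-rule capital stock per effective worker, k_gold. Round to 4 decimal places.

k_gold ≈ 3.2244

Break-even investment rate: n + g + δ = 0.034 + 0.022 + 0.101 = 0.157.
Golden rule sets MPK = n+g+δ: 0.34·k^(0.34−1) = 0.157, so k_gold = (0.34/0.157)^(1/0.66) ≈ 3.2244.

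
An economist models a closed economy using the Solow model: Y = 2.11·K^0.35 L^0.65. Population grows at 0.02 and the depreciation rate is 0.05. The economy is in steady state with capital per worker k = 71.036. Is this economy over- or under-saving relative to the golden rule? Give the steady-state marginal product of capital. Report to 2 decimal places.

Capital per worker breaks even when investment replaces (n + δ)·k; here n + δ = 0.07.
MPK = 0.35·2.11·k^(0.35−1) = 0.35·2.11·71.036^(-0.65) ≈ 0.0462.
MPK < 0.07, so the economy is dynamically inefficient (over-saving).

over-saving; MPK ≈ 0.05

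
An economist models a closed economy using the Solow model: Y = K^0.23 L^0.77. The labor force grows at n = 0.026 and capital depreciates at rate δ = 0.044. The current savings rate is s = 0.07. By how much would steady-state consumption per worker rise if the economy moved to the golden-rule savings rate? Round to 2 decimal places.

Δc ≈ 0.17

The effective depreciation rate is n + δ = 0.026 + 0.044 = 0.07.
Current steady state (s = 0.07): k* = (0.07/0.07)^(1/0.77) ≈ 1.0000, y* = 1.0000^0.23 ≈ 1.0000, c* = (1−0.07)·1.0000 ≈ 0.9300.
At the golden rule the marginal product of capital equals n+δ: 0.23·k^(0.23−1) = 0.07. Solving, k_gold = (0.23/0.07)^(1/0.77) ≈ 4.6876.
y_gold = 4.6876^0.23 ≈ 1.4267, c_gold = y_gold − 0.07·k_gold ≈ 1.0985.
Gain: Δc = 1.0985 − 0.9300 ≈ 0.1685.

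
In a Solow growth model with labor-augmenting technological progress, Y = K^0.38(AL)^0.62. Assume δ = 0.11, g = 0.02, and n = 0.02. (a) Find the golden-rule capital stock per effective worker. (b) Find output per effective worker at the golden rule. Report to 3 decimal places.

(a) k_gold ≈ 4.478; (b) y_gold ≈ 1.768

Capital per effective worker breaks even when investment replaces (n + g + δ)·k; here n + g + δ = 0.15.
Golden rule sets MPK = n+g+δ: 0.38·k^(0.38−1) = 0.15, so k_gold = (0.38/0.15)^(1/0.62) ≈ 4.4783.
y_gold = 4.4783^0.38 ≈ 1.7678.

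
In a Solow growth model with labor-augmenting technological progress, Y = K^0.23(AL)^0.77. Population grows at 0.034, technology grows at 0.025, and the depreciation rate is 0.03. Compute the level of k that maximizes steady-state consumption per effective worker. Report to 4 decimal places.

k_gold ≈ 3.4317

Break-even investment rate: n + g + δ = 0.034 + 0.025 + 0.03 = 0.089.
Maximizing c = f(k) − (n+g+δ)·k gives f'(k) = n+g+δ, i.e. 0.23·k^(0.23−1) = 0.089, so k_gold = (0.23/0.089)^(1/0.77) ≈ 3.4317.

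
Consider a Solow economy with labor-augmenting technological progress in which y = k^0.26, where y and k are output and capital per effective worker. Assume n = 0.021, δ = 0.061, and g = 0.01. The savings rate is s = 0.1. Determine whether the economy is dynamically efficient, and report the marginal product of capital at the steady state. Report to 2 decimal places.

Capital per effective worker breaks even when investment replaces (n + g + δ)·k; here n + g + δ = 0.092.
Steady-state k*: s·k^0.26 = 0.092·k gives k* = (0.1/0.092)^(1/0.74) ≈ 1.1193.
MPK = 0.26·1.1193^(-0.74) ≈ 0.2392.
MPK > n+g+δ = 0.092, so the economy is dynamically efficient (under-saving).

dynamically efficient; MPK ≈ 0.24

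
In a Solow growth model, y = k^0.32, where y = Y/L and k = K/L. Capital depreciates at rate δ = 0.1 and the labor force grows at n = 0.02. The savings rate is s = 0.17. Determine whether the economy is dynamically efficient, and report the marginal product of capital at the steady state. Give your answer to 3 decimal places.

dynamically efficient; MPK ≈ 0.226

The effective depreciation rate is n + δ = 0.02 + 0.1 = 0.12.
Steady-state k*: s·k^0.32 = 0.12·k gives k* = (0.17/0.12)^(1/0.68) ≈ 1.6690.
MPK = 0.32·1.6690^(-0.68) ≈ 0.2259.
MPK > n+δ = 0.12, so the economy is dynamically efficient (under-saving).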